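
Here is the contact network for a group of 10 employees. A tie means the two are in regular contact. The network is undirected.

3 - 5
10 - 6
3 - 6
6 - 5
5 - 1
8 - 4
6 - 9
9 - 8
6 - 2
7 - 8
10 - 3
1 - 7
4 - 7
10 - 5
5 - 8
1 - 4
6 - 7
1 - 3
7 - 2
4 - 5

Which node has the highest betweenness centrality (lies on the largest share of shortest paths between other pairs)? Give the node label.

6

Unnormalized betweenness of each node: 1:5/4, 2:0, 3:1, 4:3/4, 5:35/6, 6:37/4, 7:29/6, 8:11/4, 9:1/3, 10:0.
6 has the largest value, 37/4, making it the main broker — the node through which the most shortest paths run.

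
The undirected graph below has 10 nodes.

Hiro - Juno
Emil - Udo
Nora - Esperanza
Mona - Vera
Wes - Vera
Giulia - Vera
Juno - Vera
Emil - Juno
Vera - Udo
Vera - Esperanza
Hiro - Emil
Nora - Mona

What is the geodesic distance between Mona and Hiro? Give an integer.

One shortest route is Mona – Vera – Juno – Hiro, which uses 3 edges, and at distance 2 from Mona we only reach {Esperanza, Giulia, Juno, Udo, Wes}, which does not include Hiro. So d(Mona,Hiro) = 3.

3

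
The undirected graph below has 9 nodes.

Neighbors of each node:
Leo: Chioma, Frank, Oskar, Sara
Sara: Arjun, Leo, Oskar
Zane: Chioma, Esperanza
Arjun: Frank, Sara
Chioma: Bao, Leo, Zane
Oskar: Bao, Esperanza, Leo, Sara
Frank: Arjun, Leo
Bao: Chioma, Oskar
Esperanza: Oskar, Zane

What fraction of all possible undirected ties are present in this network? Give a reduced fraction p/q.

There are 12 edges and 9 nodes, so the maximum possible is C(9,2) = 36.
Density = 12/36 = 1/3.

1/3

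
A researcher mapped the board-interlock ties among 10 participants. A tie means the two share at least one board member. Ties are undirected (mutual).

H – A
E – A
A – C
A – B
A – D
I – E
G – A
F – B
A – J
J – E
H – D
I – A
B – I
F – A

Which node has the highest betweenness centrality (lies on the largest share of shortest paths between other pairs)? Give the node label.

Unnormalized betweenness of each node: A:59/2, B:1/2, C:0, D:0, E:1/2, F:0, G:0, H:0, I:1/2, J:0.
A has the largest value, 59/2, making it the main broker — the node through which the most shortest paths run.

A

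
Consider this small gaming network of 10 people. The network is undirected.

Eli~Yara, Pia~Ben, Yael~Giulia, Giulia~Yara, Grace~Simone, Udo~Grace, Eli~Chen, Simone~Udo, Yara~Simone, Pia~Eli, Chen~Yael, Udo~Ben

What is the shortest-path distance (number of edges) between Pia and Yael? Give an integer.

One shortest route is Pia – Eli – Chen – Yael, which uses 3 edges, and at distance 2 from Pia we only reach {Chen, Udo, Yara}, which does not include Yael. So d(Pia,Yael) = 3.

3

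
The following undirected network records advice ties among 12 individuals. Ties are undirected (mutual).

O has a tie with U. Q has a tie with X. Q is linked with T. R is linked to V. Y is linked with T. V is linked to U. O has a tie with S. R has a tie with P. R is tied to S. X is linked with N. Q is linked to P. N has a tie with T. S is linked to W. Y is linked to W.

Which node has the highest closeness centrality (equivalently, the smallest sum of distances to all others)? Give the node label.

Farness (sum of distances to all others) for each node — N:36, O:32, P:25, Q:26, R:24, S:25, T:28, U:36, V:31, W:27, X:34, Y:28.
The smallest farness is 24, for R, so R has the highest closeness.

R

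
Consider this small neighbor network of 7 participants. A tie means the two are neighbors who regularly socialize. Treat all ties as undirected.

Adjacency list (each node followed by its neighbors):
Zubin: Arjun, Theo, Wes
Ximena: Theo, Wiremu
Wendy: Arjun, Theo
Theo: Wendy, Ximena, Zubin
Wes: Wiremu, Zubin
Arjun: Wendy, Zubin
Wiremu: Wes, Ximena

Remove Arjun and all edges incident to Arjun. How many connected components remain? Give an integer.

1

Arjun's neighbors (Wendy and Zubin) remain reachable from one another through other ties, so the rest of the network stays in one piece.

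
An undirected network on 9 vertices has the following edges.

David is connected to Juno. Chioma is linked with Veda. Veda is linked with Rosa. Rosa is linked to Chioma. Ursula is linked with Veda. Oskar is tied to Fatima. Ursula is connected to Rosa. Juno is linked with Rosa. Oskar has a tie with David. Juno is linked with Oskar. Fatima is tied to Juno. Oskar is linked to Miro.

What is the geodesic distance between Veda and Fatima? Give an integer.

3

One shortest route is Veda – Rosa – Juno – Fatima, which uses 3 edges, and at distance 2 from Veda we only reach {Juno}, which does not include Fatima. So d(Veda,Fatima) = 3.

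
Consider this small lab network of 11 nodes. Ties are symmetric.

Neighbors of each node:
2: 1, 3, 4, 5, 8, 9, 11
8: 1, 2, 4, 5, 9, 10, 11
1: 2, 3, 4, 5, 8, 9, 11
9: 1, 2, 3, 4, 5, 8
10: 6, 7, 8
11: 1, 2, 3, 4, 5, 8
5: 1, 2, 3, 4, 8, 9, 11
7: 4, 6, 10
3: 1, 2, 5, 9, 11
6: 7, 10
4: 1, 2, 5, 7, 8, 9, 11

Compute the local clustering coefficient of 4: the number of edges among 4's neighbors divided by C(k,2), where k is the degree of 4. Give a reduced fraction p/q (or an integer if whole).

2/3

4's neighbors: 1, 2, 5, 7, 8, 9, and 11 (k = 7).
Possible neighbor pairs: C(7,2) = 21. Edges among them: 1–2, 1–5, 1–8, 1–9, 1–11, 2–5, 2–8, 2–9, 2–11, 5–8, 5–9, 5–11, 8–9, 8–11 → e = 14.
Clustering(4) = 14/21 = 2/3.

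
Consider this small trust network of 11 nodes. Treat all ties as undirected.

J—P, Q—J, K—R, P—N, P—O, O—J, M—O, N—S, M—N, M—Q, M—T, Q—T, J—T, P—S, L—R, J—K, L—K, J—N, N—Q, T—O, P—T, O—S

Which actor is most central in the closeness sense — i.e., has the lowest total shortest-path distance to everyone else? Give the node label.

Farness (sum of distances to all others) for each node — J:14, K:19, L:27, M:21, N:17, O:17, P:17, Q:18, R:27, S:22, T:17.
The smallest farness is 14, for J, so J has the highest closeness.

J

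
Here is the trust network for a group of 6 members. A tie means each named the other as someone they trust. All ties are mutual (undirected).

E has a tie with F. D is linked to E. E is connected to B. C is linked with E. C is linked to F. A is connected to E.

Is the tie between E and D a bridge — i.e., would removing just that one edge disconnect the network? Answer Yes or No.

Yes

Without the E–D edge there is no alternate route between E and D, so the network disconnects. It is a bridge.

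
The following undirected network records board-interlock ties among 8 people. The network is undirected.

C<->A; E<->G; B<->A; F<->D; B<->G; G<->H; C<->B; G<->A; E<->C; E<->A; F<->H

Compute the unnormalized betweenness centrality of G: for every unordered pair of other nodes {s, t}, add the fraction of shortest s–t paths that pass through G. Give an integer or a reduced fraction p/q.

37/3

Pairs whose geodesics pass through G — E–B: 1/3; E–D: 1; E–H: 1; E–F: 1; C–D: 3/3; C–H: 3/3; C–F: 3/3; B–D: 1; B–H: 1; B–F: 1; A–D: 1; A–H: 1; A–F: 1.
All other pairs contribute 0.
Summing the contributions gives betweenness(G) = 37/3.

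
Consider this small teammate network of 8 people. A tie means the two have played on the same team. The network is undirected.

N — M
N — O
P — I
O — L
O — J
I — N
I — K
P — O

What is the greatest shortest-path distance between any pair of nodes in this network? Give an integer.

Eccentricity of each node (its greatest distance to any other): I:3, J:4, K:4, L:4, M:3, N:2, O:3, P:3.
The maximum eccentricity is 4, realized for instance by the pair K–L via K – I – N – O – L. So the diameter is 4.

4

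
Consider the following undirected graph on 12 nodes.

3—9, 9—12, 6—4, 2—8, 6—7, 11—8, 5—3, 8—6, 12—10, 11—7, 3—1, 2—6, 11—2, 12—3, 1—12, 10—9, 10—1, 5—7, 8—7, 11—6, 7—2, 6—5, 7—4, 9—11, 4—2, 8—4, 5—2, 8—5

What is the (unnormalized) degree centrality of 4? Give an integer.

4 is directly tied to 2, 6, 7, and 8. That is 4 neighbors, so the degree of 4 is 4.

4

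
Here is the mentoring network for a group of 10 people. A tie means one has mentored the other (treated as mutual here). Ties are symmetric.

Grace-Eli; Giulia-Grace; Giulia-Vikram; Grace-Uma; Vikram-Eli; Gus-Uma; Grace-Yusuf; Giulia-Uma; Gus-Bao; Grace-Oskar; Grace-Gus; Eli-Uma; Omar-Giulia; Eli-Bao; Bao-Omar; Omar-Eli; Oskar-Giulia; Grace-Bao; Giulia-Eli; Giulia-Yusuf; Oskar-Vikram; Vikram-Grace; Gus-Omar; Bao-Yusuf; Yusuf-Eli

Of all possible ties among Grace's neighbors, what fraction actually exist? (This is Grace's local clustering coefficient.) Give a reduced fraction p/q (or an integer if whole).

Grace's neighbors: Bao, Eli, Giulia, Gus, Oskar, Uma, Vikram, and Yusuf (k = 8).
Possible neighbor pairs: C(8,2) = 28. Edges among them: Bao–Eli, Bao–Gus, Bao–Yusuf, Eli–Giulia, Eli–Uma, Eli–Vikram, Eli–Yusuf, Giulia–Oskar, Giulia–Uma, Giulia–Vikram, Giulia–Yusuf, Gus–Uma, Oskar–Vikram → e = 13.
Clustering(Grace) = 13/28.

13/28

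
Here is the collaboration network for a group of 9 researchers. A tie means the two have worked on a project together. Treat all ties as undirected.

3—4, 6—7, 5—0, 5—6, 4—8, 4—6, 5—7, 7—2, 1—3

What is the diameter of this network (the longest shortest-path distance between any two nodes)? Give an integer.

5

Eccentricity of each node (its greatest distance to any other): 0:5, 1:5, 2:5, 3:4, 4:3, 5:4, 6:3, 7:4, 8:4.
The maximum eccentricity is 5, realized for instance by the pair 1–0 via 1 – 3 – 4 – 6 – 5 – 0. So the diameter is 5.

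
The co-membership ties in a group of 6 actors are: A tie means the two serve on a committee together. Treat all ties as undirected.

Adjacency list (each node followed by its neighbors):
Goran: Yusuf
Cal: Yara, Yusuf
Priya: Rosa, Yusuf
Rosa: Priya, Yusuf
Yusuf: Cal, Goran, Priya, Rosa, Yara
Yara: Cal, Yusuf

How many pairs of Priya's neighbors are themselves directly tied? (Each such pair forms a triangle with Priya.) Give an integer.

Priya's neighbors: Rosa and Yusuf.
Neighbor pairs that are themselves tied: Priya–Rosa–Yusuf. Each forms one triangle with Priya, for 1 in total.

1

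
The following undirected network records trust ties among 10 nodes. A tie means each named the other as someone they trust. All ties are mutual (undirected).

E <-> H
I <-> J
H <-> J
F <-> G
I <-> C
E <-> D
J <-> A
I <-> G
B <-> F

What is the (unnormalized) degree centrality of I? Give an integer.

I is directly tied to C, G, and J. That is 3 neighbors, so the degree of I is 3.

3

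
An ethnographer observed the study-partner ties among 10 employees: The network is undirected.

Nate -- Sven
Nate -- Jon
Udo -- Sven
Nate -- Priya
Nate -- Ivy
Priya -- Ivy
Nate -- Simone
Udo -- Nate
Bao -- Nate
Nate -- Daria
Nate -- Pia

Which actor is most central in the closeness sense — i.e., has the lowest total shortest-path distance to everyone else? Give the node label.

Farness (sum of distances to all others) for each node — Bao:17, Daria:17, Ivy:16, Jon:17, Nate:9, Pia:17, Priya:16, Simone:17, Sven:16, Udo:16.
The smallest farness is 9, for Nate, so Nate has the highest closeness.

Nate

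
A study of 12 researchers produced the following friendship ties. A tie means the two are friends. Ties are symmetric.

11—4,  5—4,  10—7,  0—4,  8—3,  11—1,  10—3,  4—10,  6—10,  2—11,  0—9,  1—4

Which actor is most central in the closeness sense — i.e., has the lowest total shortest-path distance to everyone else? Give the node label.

Farness (sum of distances to all others) for each node — 0:26, 1:26, 2:35, 3:28, 4:18, 5:28, 6:30, 7:30, 8:38, 9:36, 10:20, 11:25.
The smallest farness is 18, for 4, so 4 has the highest closeness.

4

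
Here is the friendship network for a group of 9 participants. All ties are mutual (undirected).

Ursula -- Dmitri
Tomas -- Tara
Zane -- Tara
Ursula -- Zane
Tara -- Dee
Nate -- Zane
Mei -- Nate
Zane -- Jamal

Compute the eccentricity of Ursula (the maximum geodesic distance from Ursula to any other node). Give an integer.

3

Distances from Ursula: Dee:3, Dmitri:1, Jamal:2, Mei:3, Nate:2, Tara:2, Tomas:3, Zane:1.
The largest is 3 (to Dee, Tomas, and Mei), so the eccentricity of Ursula is 3.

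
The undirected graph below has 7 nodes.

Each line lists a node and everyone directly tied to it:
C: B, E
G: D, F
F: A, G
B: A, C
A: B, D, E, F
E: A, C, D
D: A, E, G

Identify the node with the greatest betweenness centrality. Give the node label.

A

Unnormalized betweenness of each node: A:6, B:1, C:1/2, D:3, E:3, F:1, G:1/2.
A has the largest value, 6, making it the main broker — the node through which the most shortest paths run.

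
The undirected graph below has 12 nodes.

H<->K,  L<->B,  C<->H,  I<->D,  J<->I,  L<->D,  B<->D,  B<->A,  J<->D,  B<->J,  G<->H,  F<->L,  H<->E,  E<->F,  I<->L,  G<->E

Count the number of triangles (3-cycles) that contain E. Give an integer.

1

E's neighbors: F, G, and H.
Neighbor pairs that are themselves tied: E–G–H. Each forms one triangle with E, for 1 in total.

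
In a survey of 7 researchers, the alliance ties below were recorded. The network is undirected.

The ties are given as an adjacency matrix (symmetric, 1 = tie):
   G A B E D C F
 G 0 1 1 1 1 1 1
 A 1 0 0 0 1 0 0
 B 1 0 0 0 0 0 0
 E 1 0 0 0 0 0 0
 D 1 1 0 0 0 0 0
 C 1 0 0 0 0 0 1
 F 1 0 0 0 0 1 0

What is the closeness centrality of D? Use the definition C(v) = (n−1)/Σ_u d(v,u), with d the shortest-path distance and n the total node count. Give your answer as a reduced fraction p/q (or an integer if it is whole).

3/5

Distances from D: A:1, B:2, C:2, E:2, F:2, G:1. Sum = 10.
n = 7, so closeness = 6/10 = 3/5.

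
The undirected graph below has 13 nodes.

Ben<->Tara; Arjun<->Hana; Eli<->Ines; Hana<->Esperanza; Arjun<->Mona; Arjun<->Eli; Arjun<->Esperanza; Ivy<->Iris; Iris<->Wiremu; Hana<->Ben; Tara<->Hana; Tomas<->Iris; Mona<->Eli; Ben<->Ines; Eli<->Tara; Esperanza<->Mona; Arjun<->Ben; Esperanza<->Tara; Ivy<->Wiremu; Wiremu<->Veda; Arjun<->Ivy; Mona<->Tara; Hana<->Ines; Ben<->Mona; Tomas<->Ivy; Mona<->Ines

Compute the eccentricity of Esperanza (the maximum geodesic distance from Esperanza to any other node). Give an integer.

Distances from Esperanza: Arjun:1, Ben:2, Eli:2, Hana:1, Ines:2, Iris:3, Ivy:2, Mona:1, Tara:1, Tomas:3, Veda:4, Wiremu:3.
The largest is 4 (to Veda), so the eccentricity of Esperanza is 4.

4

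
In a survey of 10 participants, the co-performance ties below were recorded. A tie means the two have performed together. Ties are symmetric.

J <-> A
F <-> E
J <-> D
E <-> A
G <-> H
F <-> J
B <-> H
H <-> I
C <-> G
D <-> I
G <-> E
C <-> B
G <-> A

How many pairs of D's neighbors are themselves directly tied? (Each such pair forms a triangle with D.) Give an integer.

D's neighbors are I and J, but none of them are tied to each other, so no triangle contains D.

0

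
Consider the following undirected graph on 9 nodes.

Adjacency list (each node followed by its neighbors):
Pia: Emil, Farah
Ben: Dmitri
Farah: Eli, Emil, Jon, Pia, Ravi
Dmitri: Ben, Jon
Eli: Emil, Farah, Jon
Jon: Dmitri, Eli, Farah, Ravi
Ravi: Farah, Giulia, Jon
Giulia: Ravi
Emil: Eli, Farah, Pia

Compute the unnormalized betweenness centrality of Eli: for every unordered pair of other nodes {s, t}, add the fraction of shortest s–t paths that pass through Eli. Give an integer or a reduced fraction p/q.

3/2

Pairs whose geodesics pass through Eli — Emil–Dmitri: 1/2; Emil–Jon: 1/2; Emil–Ben: 1/2.
All other pairs contribute 0.
Summing the contributions gives betweenness(Eli) = 3/2.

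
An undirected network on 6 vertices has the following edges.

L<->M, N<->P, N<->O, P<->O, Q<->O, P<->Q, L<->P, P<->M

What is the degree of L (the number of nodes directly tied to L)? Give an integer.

L is directly tied to M and P. That is 2 neighbors, so the degree of L is 2.

2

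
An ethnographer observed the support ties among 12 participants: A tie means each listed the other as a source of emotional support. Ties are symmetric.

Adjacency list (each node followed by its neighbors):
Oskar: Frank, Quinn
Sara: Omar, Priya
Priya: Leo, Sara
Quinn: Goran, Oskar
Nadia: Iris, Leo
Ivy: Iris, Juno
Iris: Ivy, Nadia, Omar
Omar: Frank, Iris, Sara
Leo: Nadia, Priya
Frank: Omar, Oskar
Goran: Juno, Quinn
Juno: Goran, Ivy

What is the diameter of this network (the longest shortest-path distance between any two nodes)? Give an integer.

Eccentricity of each node (its greatest distance to any other): Frank:4, Goran:6, Iris:4, Ivy:4, Juno:5, Leo:6, Nadia:5, Omar:4, Oskar:5, Priya:6, Quinn:6, Sara:5.
The maximum eccentricity is 6, realized for instance by the pair Goran–Priya via Goran – Juno – Ivy – Iris – Nadia – Leo – Priya. So the diameter is 6.

6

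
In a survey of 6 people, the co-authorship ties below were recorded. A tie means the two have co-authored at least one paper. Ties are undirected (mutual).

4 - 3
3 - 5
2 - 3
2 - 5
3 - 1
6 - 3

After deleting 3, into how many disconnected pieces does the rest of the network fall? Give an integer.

Without 3, the remaining ties split the others into: {4}; {1}; {6}; {2, 5}.
That's 4 separate components.

4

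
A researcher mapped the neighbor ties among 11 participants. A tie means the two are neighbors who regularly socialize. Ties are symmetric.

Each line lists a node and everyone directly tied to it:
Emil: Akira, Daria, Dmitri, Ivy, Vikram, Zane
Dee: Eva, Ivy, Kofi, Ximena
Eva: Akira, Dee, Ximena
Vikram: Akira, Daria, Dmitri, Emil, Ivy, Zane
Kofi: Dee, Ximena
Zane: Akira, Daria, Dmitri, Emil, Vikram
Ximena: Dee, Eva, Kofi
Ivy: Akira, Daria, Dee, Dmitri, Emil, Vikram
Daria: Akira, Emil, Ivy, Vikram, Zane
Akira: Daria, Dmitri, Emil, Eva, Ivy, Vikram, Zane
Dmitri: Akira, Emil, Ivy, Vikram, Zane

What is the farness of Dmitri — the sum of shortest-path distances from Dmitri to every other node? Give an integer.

Distances from Dmitri: Akira:1, Daria:2, Dee:2, Emil:1, Eva:2, Ivy:1, Kofi:3, Vikram:1, Ximena:3, Zane:1.
Sum = 1 + 2 + 2 + 1 + 2 + 1 + 3 + 1 + 3 + 1 = 17.

17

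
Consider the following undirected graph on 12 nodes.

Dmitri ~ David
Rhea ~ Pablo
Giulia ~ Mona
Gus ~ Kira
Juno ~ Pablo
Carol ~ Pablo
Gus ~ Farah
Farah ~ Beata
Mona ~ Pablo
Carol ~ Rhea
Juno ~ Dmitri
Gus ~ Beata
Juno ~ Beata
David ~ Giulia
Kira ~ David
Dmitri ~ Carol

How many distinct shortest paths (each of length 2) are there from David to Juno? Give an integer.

1

The shortest distance is 2, and the only length-2 path is David–Dmitri–Juno. So there is exactly 1 shortest path.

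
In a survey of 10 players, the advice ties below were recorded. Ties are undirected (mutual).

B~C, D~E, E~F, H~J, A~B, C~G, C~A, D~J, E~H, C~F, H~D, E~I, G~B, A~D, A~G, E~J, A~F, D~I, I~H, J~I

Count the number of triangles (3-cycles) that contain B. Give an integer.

3

B's neighbors: A, C, and G.
Neighbor pairs that are themselves tied: B–A–C; B–A–G; B–C–G. Each forms one triangle with B, for 3 in total.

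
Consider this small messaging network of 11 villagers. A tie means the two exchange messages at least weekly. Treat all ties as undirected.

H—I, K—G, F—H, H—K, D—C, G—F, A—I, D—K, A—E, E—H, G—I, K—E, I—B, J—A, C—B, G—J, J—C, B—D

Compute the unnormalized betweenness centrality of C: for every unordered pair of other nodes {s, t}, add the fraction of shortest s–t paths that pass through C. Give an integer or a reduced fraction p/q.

7/3

Pairs whose geodesics pass through C — D–A: 1/3; D–J: 1; B–J: 1.
All other pairs contribute 0.
Summing the contributions gives betweenness(C) = 7/3.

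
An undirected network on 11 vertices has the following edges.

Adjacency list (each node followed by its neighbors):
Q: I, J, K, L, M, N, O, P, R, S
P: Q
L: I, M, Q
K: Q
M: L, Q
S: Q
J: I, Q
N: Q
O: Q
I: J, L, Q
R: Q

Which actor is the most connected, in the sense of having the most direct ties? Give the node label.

Degrees — I:3, J:2, K:1, L:3, M:2, N:1, O:1, P:1, Q:10, R:1, S:1.
The maximum is 10, attained only by Q.

Q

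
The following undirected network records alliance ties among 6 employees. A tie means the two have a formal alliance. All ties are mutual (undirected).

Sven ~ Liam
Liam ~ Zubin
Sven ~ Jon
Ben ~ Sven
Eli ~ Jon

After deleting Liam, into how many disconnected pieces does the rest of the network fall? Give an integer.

Without Liam, the remaining ties split the others into: {Ben, Eli, Jon, Sven}; {Zubin}.
That's 2 separate components.

2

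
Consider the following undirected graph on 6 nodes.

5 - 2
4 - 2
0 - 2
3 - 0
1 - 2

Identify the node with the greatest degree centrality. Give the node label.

2

Degrees — 0:2, 1:1, 2:4, 3:1, 4:1, 5:1.
The maximum is 4, attained only by 2.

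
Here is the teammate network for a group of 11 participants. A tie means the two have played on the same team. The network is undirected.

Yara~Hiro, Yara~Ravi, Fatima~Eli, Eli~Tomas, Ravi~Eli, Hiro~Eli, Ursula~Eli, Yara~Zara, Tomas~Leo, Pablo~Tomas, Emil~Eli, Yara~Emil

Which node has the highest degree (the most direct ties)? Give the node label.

Eli

Degrees — Eli:6, Emil:2, Fatima:1, Hiro:2, Leo:1, Pablo:1, Ravi:2, Tomas:3, Ursula:1, Yara:4, Zara:1.
The maximum is 6, attained only by Eli.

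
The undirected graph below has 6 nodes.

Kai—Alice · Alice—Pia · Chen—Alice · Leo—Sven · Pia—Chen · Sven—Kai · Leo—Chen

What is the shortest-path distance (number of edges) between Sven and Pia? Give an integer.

One shortest route is Sven – Kai – Alice – Pia, which uses 3 edges, and at distance 2 from Sven we only reach {Alice, Chen}, which does not include Pia. So d(Sven,Pia) = 3.

3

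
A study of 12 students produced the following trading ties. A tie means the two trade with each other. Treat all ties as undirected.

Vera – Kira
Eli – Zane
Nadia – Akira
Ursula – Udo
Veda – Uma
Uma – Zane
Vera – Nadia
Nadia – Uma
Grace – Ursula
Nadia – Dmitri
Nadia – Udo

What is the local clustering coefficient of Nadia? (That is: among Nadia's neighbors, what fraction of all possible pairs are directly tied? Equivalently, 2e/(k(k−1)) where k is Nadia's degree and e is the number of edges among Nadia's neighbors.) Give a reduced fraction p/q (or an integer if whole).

0

Nadia's neighbors: Akira, Dmitri, Udo, Uma, and Vera (k = 5).
Possible neighbor pairs: C(5,2) = 10. Edges among them: none → e = 0.
Clustering(Nadia) = 0/10 = 0.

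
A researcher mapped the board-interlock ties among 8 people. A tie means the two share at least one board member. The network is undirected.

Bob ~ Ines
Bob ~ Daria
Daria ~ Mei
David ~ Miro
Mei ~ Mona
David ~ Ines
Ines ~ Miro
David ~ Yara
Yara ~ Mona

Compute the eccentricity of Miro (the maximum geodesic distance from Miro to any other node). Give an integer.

Distances from Miro: Bob:2, Daria:3, David:1, Ines:1, Mei:4, Mona:3, Yara:2.
The largest is 4 (to Mei), so the eccentricity of Miro is 4.

4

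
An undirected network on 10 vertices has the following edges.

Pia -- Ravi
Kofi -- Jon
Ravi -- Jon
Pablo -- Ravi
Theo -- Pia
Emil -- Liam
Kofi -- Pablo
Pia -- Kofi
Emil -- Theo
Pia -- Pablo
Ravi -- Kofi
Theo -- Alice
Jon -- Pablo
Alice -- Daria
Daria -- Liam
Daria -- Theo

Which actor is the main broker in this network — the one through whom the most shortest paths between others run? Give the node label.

Unnormalized betweenness of each node: Alice:0, Daria:4, Emil:3, Jon:0, Kofi:2, Liam:1/2, Pablo:2, Pia:20, Ravi:2, Theo:43/2.
Theo has the largest value, 43/2, making it the main broker — the node through which the most shortest paths run.

Theo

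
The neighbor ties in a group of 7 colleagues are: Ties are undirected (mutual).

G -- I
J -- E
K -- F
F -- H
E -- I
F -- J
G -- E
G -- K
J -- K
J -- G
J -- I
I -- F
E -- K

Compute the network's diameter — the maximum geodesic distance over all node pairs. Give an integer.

3

Eccentricity of each node (its greatest distance to any other): E:3, F:2, G:3, H:3, I:2, J:2, K:2.
The maximum eccentricity is 3, realized for instance by the pair G–H via G – I – F – H. So the diameter is 3.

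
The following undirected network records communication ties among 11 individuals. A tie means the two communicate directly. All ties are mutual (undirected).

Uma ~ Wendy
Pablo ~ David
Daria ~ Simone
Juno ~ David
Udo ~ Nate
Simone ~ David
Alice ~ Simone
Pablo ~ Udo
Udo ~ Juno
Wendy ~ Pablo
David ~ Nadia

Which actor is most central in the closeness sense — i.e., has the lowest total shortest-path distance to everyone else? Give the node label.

Farness (sum of distances to all others) for each node — Alice:32, Daria:32, David:18, Juno:23, Nadia:27, Nate:33, Pablo:19, Simone:23, Udo:24, Uma:35, Wendy:26.
The smallest farness is 18, for David, so David has the highest closeness.

David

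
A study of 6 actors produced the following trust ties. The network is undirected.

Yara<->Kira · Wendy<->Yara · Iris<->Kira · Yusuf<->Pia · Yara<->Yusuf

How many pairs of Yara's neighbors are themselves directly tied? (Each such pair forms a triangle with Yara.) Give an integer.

0

Yara's neighbors are Kira, Wendy, and Yusuf, but none of them are tied to each other, so no triangle contains Yara.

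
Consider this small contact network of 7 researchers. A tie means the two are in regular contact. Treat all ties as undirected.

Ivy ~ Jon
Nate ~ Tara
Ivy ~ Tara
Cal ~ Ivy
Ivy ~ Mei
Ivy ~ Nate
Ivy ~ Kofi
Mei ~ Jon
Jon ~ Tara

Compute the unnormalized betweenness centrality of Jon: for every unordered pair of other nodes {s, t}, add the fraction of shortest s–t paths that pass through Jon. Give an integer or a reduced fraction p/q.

Pairs whose geodesics pass through Jon — Mei–Tara: 1/2.
All other pairs contribute 0.
Summing the contributions gives betweenness(Jon) = 1/2.

1/2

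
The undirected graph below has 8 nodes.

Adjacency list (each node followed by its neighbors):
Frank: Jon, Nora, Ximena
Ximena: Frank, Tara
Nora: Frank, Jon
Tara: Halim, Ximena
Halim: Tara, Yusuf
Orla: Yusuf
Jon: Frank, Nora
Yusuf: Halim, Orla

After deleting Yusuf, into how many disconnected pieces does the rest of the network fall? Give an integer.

2

Without Yusuf, the remaining ties split the others into: {Frank, Halim, Jon, Nora, Tara, Ximena}; {Orla}.
That's 2 separate components.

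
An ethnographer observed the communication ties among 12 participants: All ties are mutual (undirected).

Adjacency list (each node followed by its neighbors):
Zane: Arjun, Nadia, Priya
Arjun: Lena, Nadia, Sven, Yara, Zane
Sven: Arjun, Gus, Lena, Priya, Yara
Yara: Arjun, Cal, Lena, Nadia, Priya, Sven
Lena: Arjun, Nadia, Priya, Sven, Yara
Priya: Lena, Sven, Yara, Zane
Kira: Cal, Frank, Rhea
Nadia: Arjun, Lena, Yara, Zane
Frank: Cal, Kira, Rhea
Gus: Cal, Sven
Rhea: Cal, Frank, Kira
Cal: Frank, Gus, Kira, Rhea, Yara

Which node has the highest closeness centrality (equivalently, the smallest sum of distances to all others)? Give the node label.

Farness (sum of distances to all others) for each node — Arjun:20, Cal:18, Frank:26, Gus:22, Kira:26, Lena:20, Nadia:22, Priya:21, Rhea:26, Sven:20, Yara:16, Zane:27.
The smallest farness is 16, for Yara, so Yara has the highest closeness.

Yara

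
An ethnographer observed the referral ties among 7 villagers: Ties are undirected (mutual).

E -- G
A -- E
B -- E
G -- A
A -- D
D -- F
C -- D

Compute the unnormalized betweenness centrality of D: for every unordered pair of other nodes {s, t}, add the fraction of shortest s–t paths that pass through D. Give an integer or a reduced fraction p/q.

Pairs whose geodesics pass through D — B–F: 1; B–C: 1; E–F: 1; E–C: 1; G–F: 1; G–C: 1; F–A: 1; F–C: 1; A–C: 1.
All other pairs contribute 0.
Summing the contributions gives betweenness(D) = 9.

9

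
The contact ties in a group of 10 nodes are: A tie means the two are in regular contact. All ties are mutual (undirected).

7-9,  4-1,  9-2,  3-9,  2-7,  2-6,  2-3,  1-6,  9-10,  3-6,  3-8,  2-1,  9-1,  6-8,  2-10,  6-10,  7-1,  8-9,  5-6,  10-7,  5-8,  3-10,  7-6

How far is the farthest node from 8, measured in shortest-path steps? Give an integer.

Distances from 8: 1:2, 2:2, 3:1, 4:3, 5:1, 6:1, 7:2, 9:1, 10:2.
The largest is 3 (to 4), so the eccentricity of 8 is 3.

3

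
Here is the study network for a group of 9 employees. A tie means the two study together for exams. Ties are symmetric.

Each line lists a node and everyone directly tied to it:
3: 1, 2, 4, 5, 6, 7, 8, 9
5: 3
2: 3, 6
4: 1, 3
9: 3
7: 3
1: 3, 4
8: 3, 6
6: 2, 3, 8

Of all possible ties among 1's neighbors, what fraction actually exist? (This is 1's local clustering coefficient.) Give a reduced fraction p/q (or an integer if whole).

1

1's neighbors: 3 and 4 (k = 2).
Possible neighbor pairs: C(2,2) = 1. Edges among them: 3–4 → e = 1.
Clustering(1) = 1/1.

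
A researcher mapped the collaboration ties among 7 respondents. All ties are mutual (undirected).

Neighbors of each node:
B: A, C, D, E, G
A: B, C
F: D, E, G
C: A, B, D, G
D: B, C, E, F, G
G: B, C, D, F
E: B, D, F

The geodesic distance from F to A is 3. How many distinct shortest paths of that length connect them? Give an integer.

5

The shortest distance is 3. The length-3 paths are: F–G–C–A; F–D–C–A; F–G–B–A; F–E–B–A; F–D–B–A.
That gives 5 distinct shortest paths.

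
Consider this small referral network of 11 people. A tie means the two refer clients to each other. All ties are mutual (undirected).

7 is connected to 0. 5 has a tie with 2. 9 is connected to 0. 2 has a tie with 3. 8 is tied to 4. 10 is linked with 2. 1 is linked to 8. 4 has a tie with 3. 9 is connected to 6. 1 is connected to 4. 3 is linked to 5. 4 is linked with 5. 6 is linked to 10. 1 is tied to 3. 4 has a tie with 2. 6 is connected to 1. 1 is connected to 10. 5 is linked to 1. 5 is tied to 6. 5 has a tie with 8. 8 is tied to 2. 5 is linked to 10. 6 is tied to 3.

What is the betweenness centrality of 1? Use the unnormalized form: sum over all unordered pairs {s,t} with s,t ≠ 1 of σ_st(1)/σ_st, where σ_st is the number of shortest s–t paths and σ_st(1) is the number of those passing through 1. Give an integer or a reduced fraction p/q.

Pairs whose geodesics pass through 1 — 0–4: 1/3; 0–8: 1/2; 7–4: 1/3; 7–8: 1/2; 9–4: 1/3; 9–8: 1/2; 4–10: 1/3; 4–6: 1/3; 3–8: 1/4; 3–10: 1/4; 8–10: 1/3; 8–6: 1/2.
All other pairs contribute 0.
Summing the contributions gives betweenness(1) = 9/2.

9/2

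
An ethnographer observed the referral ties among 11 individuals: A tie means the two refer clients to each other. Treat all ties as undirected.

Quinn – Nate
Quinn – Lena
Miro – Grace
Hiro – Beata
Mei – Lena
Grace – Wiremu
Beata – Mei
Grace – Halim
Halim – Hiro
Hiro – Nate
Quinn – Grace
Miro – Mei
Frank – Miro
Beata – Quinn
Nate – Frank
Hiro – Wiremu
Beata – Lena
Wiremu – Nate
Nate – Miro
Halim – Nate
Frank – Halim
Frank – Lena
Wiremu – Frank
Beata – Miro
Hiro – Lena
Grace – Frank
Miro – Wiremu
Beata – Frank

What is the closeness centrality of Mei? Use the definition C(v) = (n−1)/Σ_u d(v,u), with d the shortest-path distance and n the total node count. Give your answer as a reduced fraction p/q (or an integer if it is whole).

Distances from Mei: Beata:1, Frank:2, Grace:2, Halim:3, Hiro:2, Lena:1, Miro:1, Nate:2, Quinn:2, Wiremu:2. Sum = 18.
n = 11, so closeness = 10/18 = 5/9.

5/9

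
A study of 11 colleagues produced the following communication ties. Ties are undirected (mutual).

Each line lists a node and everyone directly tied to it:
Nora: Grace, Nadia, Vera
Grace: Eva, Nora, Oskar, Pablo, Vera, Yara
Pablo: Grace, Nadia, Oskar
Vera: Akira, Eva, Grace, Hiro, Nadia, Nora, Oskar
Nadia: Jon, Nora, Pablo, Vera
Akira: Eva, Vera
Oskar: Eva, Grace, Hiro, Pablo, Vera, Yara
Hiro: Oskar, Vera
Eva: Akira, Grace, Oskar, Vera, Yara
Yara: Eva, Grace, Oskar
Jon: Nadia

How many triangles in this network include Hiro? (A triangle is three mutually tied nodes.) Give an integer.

1

Hiro's neighbors: Oskar and Vera.
Neighbor pairs that are themselves tied: Hiro–Oskar–Vera. Each forms one triangle with Hiro, for 1 in total.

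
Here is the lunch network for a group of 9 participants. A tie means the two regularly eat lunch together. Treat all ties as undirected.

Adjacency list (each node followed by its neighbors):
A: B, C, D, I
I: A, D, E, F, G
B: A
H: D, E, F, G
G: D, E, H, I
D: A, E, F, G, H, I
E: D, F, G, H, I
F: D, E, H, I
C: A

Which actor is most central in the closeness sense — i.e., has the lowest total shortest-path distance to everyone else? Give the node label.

D

Farness (sum of distances to all others) for each node — A:12, B:19, C:19, D:10, E:13, F:14, G:14, H:14, I:11.
The smallest farness is 10, for D, so D has the highest closeness.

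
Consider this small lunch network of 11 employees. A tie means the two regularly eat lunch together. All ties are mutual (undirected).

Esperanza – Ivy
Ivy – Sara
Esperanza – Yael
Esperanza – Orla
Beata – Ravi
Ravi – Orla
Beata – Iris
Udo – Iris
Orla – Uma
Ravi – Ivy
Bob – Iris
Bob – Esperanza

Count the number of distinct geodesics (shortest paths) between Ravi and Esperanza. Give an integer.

The shortest distance is 2. The length-2 paths are: Ravi–Ivy–Esperanza; Ravi–Orla–Esperanza.
That gives 2 distinct shortest paths.

2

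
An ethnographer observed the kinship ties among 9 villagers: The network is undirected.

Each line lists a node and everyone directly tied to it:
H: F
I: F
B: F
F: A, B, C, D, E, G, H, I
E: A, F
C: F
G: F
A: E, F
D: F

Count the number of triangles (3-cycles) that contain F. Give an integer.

F's neighbors: A, B, C, D, E, G, H, and I.
Neighbor pairs that are themselves tied: F–A–E. Each forms one triangle with F, for 1 in total.

1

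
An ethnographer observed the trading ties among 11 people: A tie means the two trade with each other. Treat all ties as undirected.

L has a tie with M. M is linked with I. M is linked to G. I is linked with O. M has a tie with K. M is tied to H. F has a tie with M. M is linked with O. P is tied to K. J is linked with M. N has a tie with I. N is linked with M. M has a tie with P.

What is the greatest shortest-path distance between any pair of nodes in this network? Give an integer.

Eccentricity of each node (its greatest distance to any other): F:2, G:2, H:2, I:2, J:2, K:2, L:2, M:1, N:2, O:2, P:2.
The maximum eccentricity is 2, realized for instance by the pair L–N via L – M – N. So the diameter is 2.

2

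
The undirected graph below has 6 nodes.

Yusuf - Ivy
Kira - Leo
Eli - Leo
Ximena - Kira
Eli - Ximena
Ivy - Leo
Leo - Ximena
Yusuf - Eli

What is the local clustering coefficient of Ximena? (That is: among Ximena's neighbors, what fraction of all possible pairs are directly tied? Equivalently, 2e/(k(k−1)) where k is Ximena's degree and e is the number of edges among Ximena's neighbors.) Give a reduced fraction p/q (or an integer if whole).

2/3

Ximena's neighbors: Eli, Kira, and Leo (k = 3).
Possible neighbor pairs: C(3,2) = 3. Edges among them: Eli–Leo, Kira–Leo → e = 2.
Clustering(Ximena) = 2/3.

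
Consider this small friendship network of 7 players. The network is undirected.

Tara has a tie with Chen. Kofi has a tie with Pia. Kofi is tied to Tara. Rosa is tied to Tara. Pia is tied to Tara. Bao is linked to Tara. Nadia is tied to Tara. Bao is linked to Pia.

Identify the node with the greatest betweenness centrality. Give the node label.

Unnormalized betweenness of each node: Bao:0, Chen:0, Kofi:0, Nadia:0, Pia:1/2, Rosa:0, Tara:25/2.
Tara has the largest value, 25/2, making it the main broker — the node through which the most shortest paths run.

Tara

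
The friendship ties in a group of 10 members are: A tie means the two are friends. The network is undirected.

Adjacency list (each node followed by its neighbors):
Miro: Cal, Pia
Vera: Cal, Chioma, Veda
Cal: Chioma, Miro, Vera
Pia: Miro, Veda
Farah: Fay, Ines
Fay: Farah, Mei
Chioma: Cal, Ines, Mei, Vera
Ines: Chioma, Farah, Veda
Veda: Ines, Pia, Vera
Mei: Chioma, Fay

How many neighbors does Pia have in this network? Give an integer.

2

Pia is directly tied to Miro and Veda. That is 2 neighbors, so the degree of Pia is 2.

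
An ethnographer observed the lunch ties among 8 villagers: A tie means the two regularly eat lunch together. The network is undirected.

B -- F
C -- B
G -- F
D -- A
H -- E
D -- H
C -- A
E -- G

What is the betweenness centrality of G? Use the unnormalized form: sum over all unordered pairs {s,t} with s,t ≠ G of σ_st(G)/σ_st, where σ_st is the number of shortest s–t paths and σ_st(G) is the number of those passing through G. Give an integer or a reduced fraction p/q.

Pairs whose geodesics pass through G — D–F: 1/2; C–E: 1/2; B–E: 1; B–H: 1/2; F–E: 1; F–H: 1.
All other pairs contribute 0.
Summing the contributions gives betweenness(G) = 9/2.

9/2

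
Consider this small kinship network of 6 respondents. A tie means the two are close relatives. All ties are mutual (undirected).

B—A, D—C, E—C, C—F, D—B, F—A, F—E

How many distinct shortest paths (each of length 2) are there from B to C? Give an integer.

The shortest distance is 2, and the only length-2 path is B–D–C. So there is exactly 1 shortest path.

1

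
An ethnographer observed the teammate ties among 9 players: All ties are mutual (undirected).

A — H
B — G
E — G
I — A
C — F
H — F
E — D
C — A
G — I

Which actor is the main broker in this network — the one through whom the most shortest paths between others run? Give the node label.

Unnormalized betweenness of each node: A:31/2, B:0, C:3, D:0, E:7, F:1/2, G:17, H:3, I:16.
G has the largest value, 17, making it the main broker — the node through which the most shortest paths run.

G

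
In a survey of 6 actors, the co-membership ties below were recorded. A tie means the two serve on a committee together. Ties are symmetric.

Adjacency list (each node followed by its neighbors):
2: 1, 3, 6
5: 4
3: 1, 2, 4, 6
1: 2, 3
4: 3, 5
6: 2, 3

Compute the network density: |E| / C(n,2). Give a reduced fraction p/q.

7/15

There are 7 edges and 6 nodes, so the maximum possible is C(6,2) = 15.
Density = 7/15.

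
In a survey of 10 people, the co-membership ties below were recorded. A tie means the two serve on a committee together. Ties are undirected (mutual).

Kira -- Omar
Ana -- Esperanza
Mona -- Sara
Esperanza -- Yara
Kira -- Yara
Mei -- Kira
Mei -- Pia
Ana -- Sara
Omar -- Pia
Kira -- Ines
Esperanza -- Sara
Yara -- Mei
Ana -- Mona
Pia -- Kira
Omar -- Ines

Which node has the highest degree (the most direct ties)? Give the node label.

Degrees — Ana:3, Esperanza:3, Ines:2, Kira:5, Mei:3, Mona:2, Omar:3, Pia:3, Sara:3, Yara:3.
The maximum is 5, attained only by Kira.

Kira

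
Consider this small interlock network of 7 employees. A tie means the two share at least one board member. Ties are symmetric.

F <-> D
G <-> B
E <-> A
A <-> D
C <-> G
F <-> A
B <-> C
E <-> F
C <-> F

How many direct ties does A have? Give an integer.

3

A is directly tied to D, E, and F. That is 3 neighbors, so the degree of A is 3.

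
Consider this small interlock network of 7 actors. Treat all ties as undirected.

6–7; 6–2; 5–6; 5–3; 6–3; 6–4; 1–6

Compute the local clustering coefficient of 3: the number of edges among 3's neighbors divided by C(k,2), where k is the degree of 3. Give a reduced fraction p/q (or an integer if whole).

3's neighbors: 5 and 6 (k = 2).
Possible neighbor pairs: C(2,2) = 1. Edges among them: 5–6 → e = 1.
Clustering(3) = 1/1.

1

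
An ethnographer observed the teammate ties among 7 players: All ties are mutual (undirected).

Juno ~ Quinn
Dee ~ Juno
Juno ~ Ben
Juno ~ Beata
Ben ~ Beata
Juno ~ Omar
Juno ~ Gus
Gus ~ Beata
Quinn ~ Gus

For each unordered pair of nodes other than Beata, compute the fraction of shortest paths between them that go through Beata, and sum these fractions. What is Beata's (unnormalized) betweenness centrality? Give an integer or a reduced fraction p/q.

1/2

Pairs whose geodesics pass through Beata — Gus–Ben: 1/2.
All other pairs contribute 0.
Summing the contributions gives betweenness(Beata) = 1/2.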